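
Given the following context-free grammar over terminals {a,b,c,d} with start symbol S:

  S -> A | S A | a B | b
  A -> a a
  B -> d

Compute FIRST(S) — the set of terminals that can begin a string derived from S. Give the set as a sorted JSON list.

FIRST sets, iterate to fixpoint:
[1]
  A via A→a a: +{a}
  B via B→d: +{d}
  S via S→A: +{a}
  S via S→b: +{b}
  FIRST[S]={a,b}  FIRST[A]={a}  FIRST[B]={d}
[2] (no change)
  FIRST[S]={a,b}  FIRST[A]={a}  FIRST[B]={d}

FIRST(S) = ["a", "b"]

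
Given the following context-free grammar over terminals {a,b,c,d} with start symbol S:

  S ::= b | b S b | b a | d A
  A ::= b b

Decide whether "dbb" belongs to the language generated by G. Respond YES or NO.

CNF form of G:
  S -> T0 T1 | T0 X3 | T2 A | b
  A -> T0 T0
  T0 -> b
  T1 -> a
  T2 -> d
  X3 -> S T0

CYK fill:
  cell(0,0) d: {T2}  orig:{}
  cell(1,1) b: {S,T0}  orig:{S}
  cell(2,2) b: {S,T0}  orig:{S}
  cell(0,1) db: ∅
  cell(1,2) bb: {A,X3}  orig:{A}
  cell(0,2) dbb: {S}

S ∈ T[0,2] ⇒ YES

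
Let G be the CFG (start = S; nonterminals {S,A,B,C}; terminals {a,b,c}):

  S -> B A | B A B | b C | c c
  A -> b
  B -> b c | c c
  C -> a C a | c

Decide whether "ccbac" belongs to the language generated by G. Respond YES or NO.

Convert to CNF:
  S -> B A | B X4 | T0 C | T1 T1
  A -> b
  B -> T0 T1 | T1 T1
  C -> T2 X3 | c
  T0 -> b
  T1 -> c
  T2 -> a
  X3 -> C T2
  X4 -> A B

CYK table (by increasing span):
  [0..0]={C,T1}  "c"  orig:{C}
  [1..1]={C,T1}  "c"  orig:{C}
  [2..2]={A,T0}  "b"  orig:{A}
  [3..3]={T2}  "a"  orig:{}
  [4..4]={C,T1}  "c"  orig:{C}
  [0..1]={B,S}  "cc"
  [1..2]=∅  "cb"
  [2..3]=∅  "ba"
  [3..4]=∅  "ac"
  [0..2]={S}  "ccb"
  [1..3]=∅  "cba"
  [2..4]=∅  "bac"
  [0..3]=∅  "ccba"
  [1..4]=∅  "cbac"
  [0..4]=∅  "ccbac"

S ∉ T[0,4] ⇒ NO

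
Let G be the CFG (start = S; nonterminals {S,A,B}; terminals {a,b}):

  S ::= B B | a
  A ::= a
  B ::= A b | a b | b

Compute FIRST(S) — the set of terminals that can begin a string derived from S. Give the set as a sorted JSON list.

FIRST sets, iterate to fixpoint:
pass 1:
  A via A→a: +{a}
  B via B→A b: +{a}
  B via B→b: +{b}
  S via S→B B: +{a,b}
  S: {a,b}  A: {a}  B: {a,b}
pass 2: — fixpoint
  S: {a,b}  A: {a}  B: {a,b}

FIRST(S) = ["a", "b"]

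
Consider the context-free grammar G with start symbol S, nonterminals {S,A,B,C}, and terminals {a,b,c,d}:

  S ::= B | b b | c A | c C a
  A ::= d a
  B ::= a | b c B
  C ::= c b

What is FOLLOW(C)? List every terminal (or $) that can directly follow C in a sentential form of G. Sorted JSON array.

Compute FIRST by fixpoint:
iter 1:
  A via A→d a: +{d}
  B via B→a: +{a}
  B via B→b c B: +{b}
  C via C→c b: +{c}
  S via S→B: +{a,b}
  S via S→c A: +{c}
  S: {a,b,c}  A: {d}  B: {a,b}  C: {c}
iter 2: done
  S: {a,b,c}  A: {d}  B: {a,b}  C: {c}

FOLLOW sets:
seed FOLLOW(S) with $
round 1:
  S→B: FOLLOW(B) ⊇ FOLLOW(S) ⊇ {$}; new: +{$}
  S→c A: FOLLOW(A) ⊇ FOLLOW(S) ⊇ {$}; new: +{$}
  S→c C a: FOLLOW(C) ⊇ FIRST(a) = {a}; new: +{a}
  S: {$}  A: {$}  B: {$}  C: {a}
round 2: — fixpoint
  S: {$}  A: {$}  B: {$}  C: {a}

FOLLOW(C) = ["a"]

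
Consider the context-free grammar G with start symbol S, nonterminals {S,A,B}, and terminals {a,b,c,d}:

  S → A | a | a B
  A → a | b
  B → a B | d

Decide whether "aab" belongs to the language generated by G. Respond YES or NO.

Convert to CNF:
  S -> T0 B | a | b
  A -> a | b
  B -> T0 B | d
  T0 -> a

CYK table (by increasing span):
  [0..0]={A,S,T0}  "a"  orig:{A,S}
  [1..1]={A,S,T0}  "a"  orig:{A,S}
  [2..2]={A,S}  "b"
  [0..1]=∅  "aa"
  [1..2]=∅  "ab"
  [0..2]=∅  "aab"

S ∉ T[0,2] ⇒ NO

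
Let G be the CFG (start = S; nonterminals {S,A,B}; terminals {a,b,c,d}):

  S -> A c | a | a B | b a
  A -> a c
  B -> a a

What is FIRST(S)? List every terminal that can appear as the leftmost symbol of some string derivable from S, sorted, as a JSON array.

Compute FIRST by fixpoint:
pass 1:
  A via A→a c: +{a}
  B via B→a a: +{a}
  S via S→A c: +{a}
  S via S→b a: +{b}
  FIRST(S)={a,b}  FIRST(A)={a}  FIRST(B)={a}
pass 2: (no change)
  FIRST(S)={a,b}  FIRST(A)={a}  FIRST(B)={a}

FIRST(S) = ["a", "b"]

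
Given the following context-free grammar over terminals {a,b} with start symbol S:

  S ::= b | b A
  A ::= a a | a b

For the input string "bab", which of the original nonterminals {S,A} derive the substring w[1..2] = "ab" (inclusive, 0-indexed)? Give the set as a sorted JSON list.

CNF form of G:
  S -> T1 A | b
  A -> T0 T0 | T0 T1
  T0 -> a
  T1 -> b

CYK fill — only the sub-triangle for w[1..2]:
  T[1,1] 'a' = {T0}  orig:{}
  T[2,2] 'b' = {S,T1}  orig:{S}
  T[1,2] 'ab' = {A}

Original NTs in T[1,2] deriving "ab": ["A"]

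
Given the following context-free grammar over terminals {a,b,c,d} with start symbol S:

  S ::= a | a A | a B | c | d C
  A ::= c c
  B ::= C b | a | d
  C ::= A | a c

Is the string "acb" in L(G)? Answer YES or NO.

CNF form of G:
  S -> T2 A | T2 B | T3 C | a | c
  A -> T0 T0
  B -> C T1 | a | d
  C -> T0 T0 | T2 T0
  T0 -> c
  T1 -> b
  T2 -> a
  T3 -> d

CYK fill:
  T[0,0] 'a' = {B,S,T2}  orig:{B,S}
  T[1,1] 'c' = {S,T0}  orig:{S}
  T[2,2] 'b' = {T1}  orig:{}
  T[0,1] 'ac' = {C}
  T[1,2] 'cb' = ∅
  T[0,2] 'acb' = {B}

S ∉ T[0,2] ⇒ NO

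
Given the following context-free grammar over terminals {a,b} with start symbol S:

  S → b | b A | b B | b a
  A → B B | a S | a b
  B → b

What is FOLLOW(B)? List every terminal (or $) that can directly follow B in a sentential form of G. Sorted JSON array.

FIRST sets, iterate to fixpoint:
[1]
  A via A→a S: +{a}
  B via B→b: +{b}
  S via S→b: +{b}
  FIRST[S]={b}  FIRST[A]={a}  FIRST[B]={b}
[2]
  A via A→B B: +{b}
  FIRST[S]={b}  FIRST[A]={a,b}  FIRST[B]={b}
[3] (stable)
  FIRST[S]={b}  FIRST[A]={a,b}  FIRST[B]={b}

FOLLOW iteration:
FOLLOW(S) := {$}
iter 1:
  A→B B: FOLLOW(B) ⊇ FIRST(B) = {b}; new: +{b}
  S→b A: FOLLOW(A) ⊇ FOLLOW(S) ⊇ {$}; new: +{$}
  S→b B: FOLLOW(B) ⊇ FOLLOW(S) ⊇ {$}; new: +{$}
  FOLLOW(S)={$}  FOLLOW(A)={$}  FOLLOW(B)={$,b}
iter 2: — fixpoint
  FOLLOW(S)={$}  FOLLOW(A)={$}  FOLLOW(B)={$,b}

FOLLOW(B) = ["$", "b"]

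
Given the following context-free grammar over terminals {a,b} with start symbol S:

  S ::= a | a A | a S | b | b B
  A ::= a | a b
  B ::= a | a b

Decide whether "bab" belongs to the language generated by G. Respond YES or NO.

Convert to CNF:
  S -> T0 A | T0 S | T1 B | a | b
  A -> T0 T1 | a
  B -> T0 T1 | a
  T0 -> a
  T1 -> b

Fill CYK table bottom-up:
  cell(0,0) b: {S,T1}  orig:{S}
  cell(1,1) a: {A,B,S,T0}  orig:{A,B,S}
  cell(2,2) b: {S,T1}  orig:{S}
  cell(0,1) ba: {S}
  cell(1,2) ab: {A,B,S}
  cell(0,2) bab: {S}

S ∈ T[0,2] ⇒ YES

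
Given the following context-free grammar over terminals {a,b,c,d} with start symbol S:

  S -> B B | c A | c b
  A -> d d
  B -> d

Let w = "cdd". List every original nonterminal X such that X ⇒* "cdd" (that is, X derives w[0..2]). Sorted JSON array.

CNF form of G:
  S -> B B | T1 A | T1 T2
  A -> T0 T0
  B -> d
  T0 -> d
  T1 -> c
  T2 -> b

CYK table (by increasing span) (cells [i..j] with 0 ≤ i ≤ j ≤ 2 only):
  [0..0]={T1}  "c"  orig:{}
  [1..1]={B,T0}  "d"  orig:{B}
  [2..2]={B,T0}  "d"  orig:{B}
  [0..1]=∅  "cd"
  [1..2]={A,S}  "dd"
  [0..2]={S}  "cdd"

Original NTs in T[0,2] deriving "cdd": ["S"]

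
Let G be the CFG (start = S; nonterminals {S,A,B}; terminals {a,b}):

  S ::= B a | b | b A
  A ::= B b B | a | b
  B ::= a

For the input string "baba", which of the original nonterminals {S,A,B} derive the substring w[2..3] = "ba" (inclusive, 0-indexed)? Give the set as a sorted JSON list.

CNF form of G:
  S -> B T1 | T0 A | b
  A -> B X2 | a | b
  B -> a
  T0 -> b
  T1 -> a
  X2 -> T0 B

CYK table (by increasing span), restricted to cells inside w[2..3]:
  T[2,2] 'b' = {A,S,T0}  orig:{A,S}
  T[3,3] 'a' = {A,B,T1}  orig:{A,B}
  T[2,3] 'ba' = {S,X2}  orig:{S}

Original NTs in T[2,3] deriving "ba": ["S"]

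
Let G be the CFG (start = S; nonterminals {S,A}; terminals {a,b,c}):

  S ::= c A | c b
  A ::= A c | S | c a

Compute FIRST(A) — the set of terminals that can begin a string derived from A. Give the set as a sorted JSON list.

FIRST sets, iterate to fixpoint:
pass 1:
  A via A→c a: +{c}
  S via S→c A: +{c}
  FIRST(S)={c}  FIRST(A)={c}
pass 2: — fixpoint
  FIRST(S)={c}  FIRST(A)={c}

FIRST(A) = ["c"]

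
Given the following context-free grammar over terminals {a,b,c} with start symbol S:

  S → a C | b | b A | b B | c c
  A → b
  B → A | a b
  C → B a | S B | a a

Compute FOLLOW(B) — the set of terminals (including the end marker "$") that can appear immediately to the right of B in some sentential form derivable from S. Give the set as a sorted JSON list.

FIRST sets, iterate to fixpoint:
round 1:
  A via A→b: +{b}
  B via B→A: +{b}
  B via B→a b: +{a}
  C via C→B a: +{a,b}
  S via S→a C: +{a}
  S via S→b: +{b}
  S via S→c c: +{c}
  FIRST(S)={a,b,c}  FIRST(A)={b}  FIRST(B)={a,b}  FIRST(C)={a,b}
round 2:
  C via C→S B: +{c}
  FIRST(S)={a,b,c}  FIRST(A)={b}  FIRST(B)={a,b}  FIRST(C)={a,b,c}
round 3: — fixpoint
  FIRST(S)={a,b,c}  FIRST(A)={b}  FIRST(B)={a,b}  FIRST(C)={a,b,c}

FOLLOW sets:
seed FOLLOW(S) with $
[1]
  C→B a: FOLLOW(B) ⊇ FIRST(a) = {a}; new: +{a}
  C→S B: FOLLOW(S) ⊇ FIRST(B) = {a,b}; new: +{a,b}
  S→a C: FOLLOW(C) ⊇ FOLLOW(S) ⊇ {$,a,b}; new: +{$,a,b}
  S→b A: FOLLOW(A) ⊇ FOLLOW(S) ⊇ {$,a,b}; new: +{$,a,b}
  S→b B: FOLLOW(B) ⊇ FOLLOW(S) ⊇ {$,a,b}; new: +{$,b}
  FOLLOW[S]={$,a,b}  FOLLOW[A]={$,a,b}  FOLLOW[B]={$,a,b}  FOLLOW[C]={$,a,b}
[2] — fixpoint
  FOLLOW[S]={$,a,b}  FOLLOW[A]={$,a,b}  FOLLOW[B]={$,a,b}  FOLLOW[C]={$,a,b}

FOLLOW(B) = ["$", "a", "b"]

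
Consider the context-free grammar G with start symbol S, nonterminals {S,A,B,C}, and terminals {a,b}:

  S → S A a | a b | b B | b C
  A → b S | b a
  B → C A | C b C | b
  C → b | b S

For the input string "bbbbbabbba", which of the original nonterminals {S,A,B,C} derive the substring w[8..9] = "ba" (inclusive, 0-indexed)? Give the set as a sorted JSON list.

CNF form of G:
  S -> S X3 | T0 B | T0 C | T1 T0
  A -> T0 S | T0 T1
  B -> C A | C X2 | b
  C -> T0 S | b
  T0 -> b
  T1 -> a
  X2 -> T0 C
  X3 -> A T1

Fill CYK table bottom-up (cells [i..j] with 8 ≤ i ≤ j ≤ 9 only):
  T[8,8] 'b' = {B,C,T0}  orig:{B,C}
  T[9,9] 'a' = {T1}  orig:{}
  T[8,9] 'ba' = {A}

Original NTs in T[8,9] deriving "ba": ["A"]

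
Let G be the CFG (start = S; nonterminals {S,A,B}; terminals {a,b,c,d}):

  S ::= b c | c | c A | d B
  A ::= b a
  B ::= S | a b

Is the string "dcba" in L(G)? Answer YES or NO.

Convert to CNF:
  S -> T0 T2 | T2 A | T3 B | c
  A -> T0 T1
  B -> T0 T2 | T1 T0 | T2 A | T3 B | c
  T0 -> b
  T1 -> a
  T2 -> c
  T3 -> d

CYK fill:
  [0..0]={T3}  "d"  orig:{}
  [1..1]={B,S,T2}  "c"  orig:{B,S}
  [2..2]={T0}  "b"  orig:{}
  [3..3]={T1}  "a"  orig:{}
  [0..1]={B,S}  "dc"
  [1..2]=∅  "cb"
  [2..3]={A}  "ba"
  [0..2]=∅  "dcb"
  [1..3]={B,S}  "cba"
  [0..3]={B,S}  "dcba"

S ∈ T[0,3] ⇒ YES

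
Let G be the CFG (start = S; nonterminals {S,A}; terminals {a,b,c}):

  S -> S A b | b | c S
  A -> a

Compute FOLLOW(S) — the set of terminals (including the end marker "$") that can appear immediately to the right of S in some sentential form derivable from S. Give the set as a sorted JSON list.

Compute FIRST by fixpoint:
[1]
  A via A→a: +{a}
  S via S→b: +{b}
  S via S→c S: +{c}
  S: {b,c}  A: {a}
[2] (no change)
  S: {b,c}  A: {a}

FOLLOW sets:
initialize: $ ∈ FOLLOW(S)
pass 1:
  S→S A b: FOLLOW(S) ⊇ FIRST(A) = {a}; new: +{a}
  S→S A b: FOLLOW(A) ⊇ FIRST(b) = {b}; new: +{b}
  FOLLOW(S)={$,a}  FOLLOW(A)={b}
pass 2: (no change)
  FOLLOW(S)={$,a}  FOLLOW(A)={b}

FOLLOW(S) = ["$", "a"]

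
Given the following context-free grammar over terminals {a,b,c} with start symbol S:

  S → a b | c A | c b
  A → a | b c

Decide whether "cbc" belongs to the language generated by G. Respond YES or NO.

Convert to CNF:
  S -> T1 A | T1 T0 | T2 T0
  A -> T0 T1 | a
  T0 -> b
  T1 -> c
  T2 -> a

CYK fill:
  [0..0]={T1}  "c"  orig:{}
  [1..1]={T0}  "b"  orig:{}
  [2..2]={T1}  "c"  orig:{}
  [0..1]={S}  "cb"
  [1..2]={A}  "bc"
  [0..2]={S}  "cbc"

S ∈ T[0,2] ⇒ YES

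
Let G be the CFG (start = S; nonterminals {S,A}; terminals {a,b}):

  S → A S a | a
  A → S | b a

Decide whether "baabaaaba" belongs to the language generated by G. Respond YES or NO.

Convert to CNF:
  S -> A X3 | a
  A -> A X2 | T1 T0 | a
  T0 -> a
  T1 -> b
  X2 -> S T0
  X3 -> S T0

Fill CYK table bottom-up:
  T[0,0] 'b' = {T1}  orig:{}
  T[1,1] 'a' = {A,S,T0}  orig:{A,S}
  T[2,2] 'a' = {A,S,T0}  orig:{A,S}
  T[3,3] 'b' = {T1}  orig:{}
  T[4,4] 'a' = {A,S,T0}  orig:{A,S}
  T[5,5] 'a' = {A,S,T0}  orig:{A,S}
  T[6,6] 'a' = {A,S,T0}  orig:{A,S}
  T[7,7] 'b' = {T1}  orig:{}
  T[8,8] 'a' = {A,S,T0}  orig:{A,S}
  T[0,1] 'ba' = {A}
  T[1,2] 'aa' = {X2,X3}  orig:{}
  T[2,3] 'ab' = ∅
  T[3,4] 'ba' = {A}
  T[4,5] 'aa' = {X2,X3}  orig:{}
  T[5,6] 'aa' = {X2,X3}  orig:{}
  T[6,7] 'ab' = ∅
  T[7,8] 'ba' = {A}
  T[0,2] 'baa' = ∅
  T[1,3] 'aab' = ∅
  T[2,4] 'aba' = ∅
  T[3,5] 'baa' = ∅
  T[4,6] 'aaa' = {A,S}
  T[5,7] 'aab' = ∅
  T[6,8] 'aba' = ∅
  T[0,3] 'baab' = ∅
  T[1,4] 'aaba' = ∅
  T[2,5] 'abaa' = ∅
  T[3,6] 'baaa' = {A,S}
  T[4,7] 'aaab' = ∅
  T[5,8] 'aaba' = ∅
  T[0,4] 'baaba' = ∅
  T[1,5] 'aabaa' = ∅
  T[2,6] 'abaaa' = ∅
  T[3,7] 'baaab' = ∅
  T[4,8] 'aaaba' = ∅
  T[0,5] 'baabaa' = ∅
  T[1,6] 'aabaaa' = ∅
  T[2,7] 'abaaab' = ∅
  T[3,8] 'baaaba' = ∅
  T[0,6] 'baabaaa' = ∅
  T[1,7] 'aabaaab' = ∅
  T[2,8] 'abaaaba' = ∅
  T[0,7] 'baabaaab' = ∅
  T[1,8] 'aabaaaba' = ∅
  T[0,8] 'baabaaaba' = ∅

S ∉ T[0,8] ⇒ NO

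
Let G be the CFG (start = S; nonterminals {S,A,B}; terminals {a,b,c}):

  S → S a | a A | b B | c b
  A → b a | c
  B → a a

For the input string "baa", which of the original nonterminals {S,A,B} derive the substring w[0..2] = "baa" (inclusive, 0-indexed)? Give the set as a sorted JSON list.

CNF form of G:
  S -> S T1 | T0 B | T1 A | T2 T0
  A -> T0 T1 | c
  B -> T1 T1
  T0 -> b
  T1 -> a
  T2 -> c

CYK fill — only the sub-triangle for w[0..2]:
  T[0,0] 'b' = {T0}  orig:{}
  T[1,1] 'a' = {T1}  orig:{}
  T[2,2] 'a' = {T1}  orig:{}
  T[0,1] 'ba' = {A}
  T[1,2] 'aa' = {B}
  T[0,2] 'baa' = {S}

Original NTs in T[0,2] deriving "baa": ["S"]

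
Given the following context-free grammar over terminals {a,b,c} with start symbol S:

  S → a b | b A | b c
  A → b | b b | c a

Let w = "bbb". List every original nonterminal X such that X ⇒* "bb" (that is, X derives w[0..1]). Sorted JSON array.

Convert to CNF:
  S -> T0 A | T0 T1 | T2 T0
  A -> T0 T0 | T1 T2 | b
  T0 -> b
  T1 -> c
  T2 -> a

CYK table (by increasing span) (cells [i..j] with 0 ≤ i ≤ j ≤ 1 only):
  [0..0]={A,T0}  "b"  orig:{A}
  [1..1]={A,T0}  "b"  orig:{A}
  [0..1]={A,S}  "bb"

Original NTs in T[0,1] deriving "bb": ["A", "S"]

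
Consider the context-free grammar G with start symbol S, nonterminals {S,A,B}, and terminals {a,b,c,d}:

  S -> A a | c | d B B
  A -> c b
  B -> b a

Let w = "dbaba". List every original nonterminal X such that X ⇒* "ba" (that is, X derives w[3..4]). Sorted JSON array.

Convert to CNF:
  S -> A T2 | T3 X4 | c
  A -> T0 T1
  B -> T1 T2
  T0 -> c
  T1 -> b
  T2 -> a
  T3 -> d
  X4 -> B B

Fill CYK table bottom-up — only the sub-triangle for w[3..4]:
  T[3,3] 'b' = {T1}  orig:{}
  T[4,4] 'a' = {T2}  orig:{}
  T[3,4] 'ba' = {B}

Original NTs in T[3,4] deriving "ba": ["B"]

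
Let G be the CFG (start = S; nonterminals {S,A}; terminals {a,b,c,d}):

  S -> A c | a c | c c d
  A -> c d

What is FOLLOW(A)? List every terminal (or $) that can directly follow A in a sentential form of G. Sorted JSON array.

Compute FIRST by fixpoint:
round 1:
  A via A→c d: +{c}
  S via S→A c: +{c}
  S via S→a c: +{a}
  FIRST(S)={a,c}  FIRST(A)={c}
round 2: done
  FIRST(S)={a,c}  FIRST(A)={c}

FOLLOW sets:
seed FOLLOW(S) with $
pass 1:
  S→A c: FOLLOW(A) ⊇ FIRST(c) = {c}; new: +{c}
  FOLLOW[S]={$}  FOLLOW[A]={c}
pass 2: (stable)
  FOLLOW[S]={$}  FOLLOW[A]={c}

FOLLOW(A) = ["c"]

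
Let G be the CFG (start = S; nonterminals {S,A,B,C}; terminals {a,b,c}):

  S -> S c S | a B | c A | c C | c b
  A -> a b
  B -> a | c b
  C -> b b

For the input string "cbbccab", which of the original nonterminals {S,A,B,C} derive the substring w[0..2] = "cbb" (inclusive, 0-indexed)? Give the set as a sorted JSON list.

CNF form of G:
  S -> S X3 | T0 B | T2 A | T2 C | T2 T1
  A -> T0 T1
  B -> T2 T1 | a
  C -> T1 T1
  T0 -> a
  T1 -> b
  T2 -> c
  X3 -> T2 S

CYK table (by increasing span) — only the sub-triangle for w[0..2]:
  cell(0,0) c: {T2}  orig:{}
  cell(1,1) b: {T1}  orig:{}
  cell(2,2) b: {T1}  orig:{}
  cell(0,1) cb: {B,S}
  cell(1,2) bb: {C}
  cell(0,2) cbb: {S}

Original NTs in T[0,2] deriving "cbb": ["S"]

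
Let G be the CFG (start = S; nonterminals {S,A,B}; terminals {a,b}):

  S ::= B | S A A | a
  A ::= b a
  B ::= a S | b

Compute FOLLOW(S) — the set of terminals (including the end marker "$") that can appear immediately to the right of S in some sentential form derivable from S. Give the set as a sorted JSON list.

FIRST sets, iterate to fixpoint:
pass 1:
  A via A→b a: +{b}
  B via B→a S: +{a}
  B via B→b: +{b}
  S via S→B: +{a,b}
  FIRST[S]={a,b}  FIRST[A]={b}  FIRST[B]={a,b}
pass 2: — fixpoint
  FIRST[S]={a,b}  FIRST[A]={b}  FIRST[B]={a,b}

FOLLOW sets:
FOLLOW(S) := {$}
[1]
  S→B: FOLLOW(B) ⊇ FOLLOW(S) ⊇ {$}; new: +{$}
  S→S A A: FOLLOW(S) ⊇ FIRST(A) = {b}; new: +{b}
  S→S A A: FOLLOW(A) ⊇ FIRST(A) = {b}; new: +{b}
  S→S A A: FOLLOW(A) ⊇ FOLLOW(S) ⊇ {$,b}; new: +{$}
  FOLLOW[S]={$,b}  FOLLOW[A]={$,b}  FOLLOW[B]={$}
[2]
  S→B: FOLLOW(B) ⊇ FOLLOW(S) ⊇ {$,b}; new: +{b}
  FOLLOW[S]={$,b}  FOLLOW[A]={$,b}  FOLLOW[B]={$,b}
[3] (stable)
  FOLLOW[S]={$,b}  FOLLOW[A]={$,b}  FOLLOW[B]={$,b}

FOLLOW(S) = ["$", "b"]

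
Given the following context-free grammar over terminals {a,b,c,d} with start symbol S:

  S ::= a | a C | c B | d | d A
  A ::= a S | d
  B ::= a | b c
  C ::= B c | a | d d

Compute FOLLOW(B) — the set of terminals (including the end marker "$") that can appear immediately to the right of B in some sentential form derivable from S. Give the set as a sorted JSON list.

FIRST sets, iterate to fixpoint:
iter 1:
  A via A→a S: +{a}
  A via A→d: +{d}
  B via B→a: +{a}
  B via B→b c: +{b}
  C via C→B c: +{a,b}
  C via C→d d: +{d}
  S via S→a: +{a}
  S via S→c B: +{c}
  S via S→d: +{d}
  FIRST[S]={a,c,d}  FIRST[A]={a,d}  FIRST[B]={a,b}  FIRST[C]={a,b,d}
iter 2: (no change)
  FIRST[S]={a,c,d}  FIRST[A]={a,d}  FIRST[B]={a,b}  FIRST[C]={a,b,d}

Compute FOLLOW by fixpoint:
FOLLOW(S) := {$}
[1]
  C→B c: FOLLOW(B) ⊇ FIRST(c) = {c}; new: +{c}
  S→a C: FOLLOW(C) ⊇ FOLLOW(S) ⊇ {$}; new: +{$}
  S→c B: FOLLOW(B) ⊇ FOLLOW(S) ⊇ {$}; new: +{$}
  S→d A: FOLLOW(A) ⊇ FOLLOW(S) ⊇ {$}; new: +{$}
  FOLLOW(S)={$}  FOLLOW(A)={$}  FOLLOW(B)={$,c}  FOLLOW(C)={$}
[2] — fixpoint
  FOLLOW(S)={$}  FOLLOW(A)={$}  FOLLOW(B)={$,c}  FOLLOW(C)={$}

FOLLOW(B) = ["$", "c"]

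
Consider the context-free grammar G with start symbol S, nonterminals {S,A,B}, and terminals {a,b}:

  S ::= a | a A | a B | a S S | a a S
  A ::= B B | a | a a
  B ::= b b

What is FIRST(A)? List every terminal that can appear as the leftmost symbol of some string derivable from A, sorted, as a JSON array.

FIRST iteration:
pass 1:
  A via A→a: +{a}
  B via B→b b: +{b}
  S via S→a: +{a}
  FIRST(S)={a}  FIRST(A)={a}  FIRST(B)={b}
pass 2:
  A via A→B B: +{b}
  FIRST(S)={a}  FIRST(A)={a,b}  FIRST(B)={b}
pass 3: (no change)
  FIRST(S)={a}  FIRST(A)={a,b}  FIRST(B)={b}

FIRST(A) = ["a", "b"]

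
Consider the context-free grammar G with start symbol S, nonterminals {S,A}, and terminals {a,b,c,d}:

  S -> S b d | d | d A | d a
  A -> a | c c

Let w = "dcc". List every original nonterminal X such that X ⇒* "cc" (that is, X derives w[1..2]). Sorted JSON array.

CNF form of G:
  S -> S X4 | T2 A | T2 T3 | d
  A -> T0 T0 | a
  T0 -> c
  T1 -> b
  T2 -> d
  T3 -> a
  X4 -> T1 T2

CYK fill — only the sub-triangle for w[1..2]:
  cell(1,1) c: {T0}  orig:{}
  cell(2,2) c: {T0}  orig:{}
  cell(1,2) cc: {A}

Original NTs in T[1,2] deriving "cc": ["A"]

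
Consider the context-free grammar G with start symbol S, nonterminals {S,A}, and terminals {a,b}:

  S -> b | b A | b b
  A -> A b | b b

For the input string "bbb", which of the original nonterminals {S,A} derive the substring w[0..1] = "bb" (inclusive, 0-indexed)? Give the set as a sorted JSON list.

CNF form of G:
  S -> T0 A | T0 T0 | b
  A -> A T0 | T0 T0
  T0 -> b

Fill CYK table bottom-up (cells [i..j] with 0 ≤ i ≤ j ≤ 1 only):
  [0..0]={S,T0}  "b"  orig:{S}
  [1..1]={S,T0}  "b"  orig:{S}
  [0..1]={A,S}  "bb"

Original NTs in T[0,1] deriving "bb": ["A", "S"]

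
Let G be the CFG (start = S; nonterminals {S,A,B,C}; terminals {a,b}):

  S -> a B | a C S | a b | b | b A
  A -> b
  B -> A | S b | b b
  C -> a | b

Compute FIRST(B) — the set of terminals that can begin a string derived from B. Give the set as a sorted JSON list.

FIRST iteration:
iter 1:
  A via A→b: +{b}
  B via B→A: +{b}
  C via C→a: +{a}
  C via C→b: +{b}
  S via S→a B: +{a}
  S via S→b: +{b}
  FIRST(S)={a,b}  FIRST(A)={b}  FIRST(B)={b}  FIRST(C)={a,b}
iter 2:
  B via B→S b: +{a}
  FIRST(S)={a,b}  FIRST(A)={b}  FIRST(B)={a,b}  FIRST(C)={a,b}
iter 3: (no change)
  FIRST(S)={a,b}  FIRST(A)={b}  FIRST(B)={a,b}  FIRST(C)={a,b}

FIRST(B) = ["a", "b"]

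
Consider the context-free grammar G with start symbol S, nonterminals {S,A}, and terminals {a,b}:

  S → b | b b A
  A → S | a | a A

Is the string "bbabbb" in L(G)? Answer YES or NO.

Convert to CNF:
  S -> T1 X3 | b
  A -> T0 A | T1 X2 | a | b
  T0 -> a
  T1 -> b
  X2 -> T1 A
  X3 -> T1 A

Fill CYK table bottom-up:
  cell(0,0) b: {A,S,T1}  orig:{A,S}
  cell(1,1) b: {A,S,T1}  orig:{A,S}
  cell(2,2) a: {A,T0}  orig:{A}
  cell(3,3) b: {A,S,T1}  orig:{A,S}
  cell(4,4) b: {A,S,T1}  orig:{A,S}
  cell(5,5) b: {A,S,T1}  orig:{A,S}
  cell(0,1) bb: {X2,X3}  orig:{}
  cell(1,2) ba: {X2,X3}  orig:{}
  cell(2,3) ab: {A}
  cell(3,4) bb: {X2,X3}  orig:{}
  cell(4,5) bb: {X2,X3}  orig:{}
  cell(0,2) bba: {A,S}
  cell(1,3) bab: {X2,X3}  orig:{}
  cell(2,4) abb: ∅
  cell(3,5) bbb: {A,S}
  cell(0,3) bbab: {A,S}
  cell(1,4) babb: ∅
  cell(2,5) abbb: {A}
  cell(0,4) bbabb: ∅
  cell(1,5) babbb: {X2,X3}  orig:{}
  cell(0,5) bbabbb: {A,S}

S ∈ T[0,5] ⇒ YES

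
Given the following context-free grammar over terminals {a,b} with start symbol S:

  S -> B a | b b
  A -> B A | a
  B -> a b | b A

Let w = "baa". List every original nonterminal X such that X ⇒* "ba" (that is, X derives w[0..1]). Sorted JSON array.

Convert to CNF:
  S -> B T0 | T1 T1
  A -> B A | a
  B -> T0 T1 | T1 A
  T0 -> a
  T1 -> b

CYK table (by increasing span), restricted to cells inside w[0..1]:
  [0..0]={T1}  "b"  orig:{}
  [1..1]={A,T0}  "a"  orig:{A}
  [0..1]={B}  "ba"

Original NTs in T[0,1] deriving "ba": ["B"]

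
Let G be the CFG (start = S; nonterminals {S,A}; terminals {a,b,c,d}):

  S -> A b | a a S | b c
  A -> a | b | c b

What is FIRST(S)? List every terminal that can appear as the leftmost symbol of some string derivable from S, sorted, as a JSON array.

FIRST iteration:
pass 1:
  A via A→a: +{a}
  A via A→b: +{b}
  A via A→c b: +{c}
  S via S→A b: +{a,b,c}
  FIRST[S]={a,b,c}  FIRST[A]={a,b,c}
pass 2: (stable)
  FIRST[S]={a,b,c}  FIRST[A]={a,b,c}

FIRST(S) = ["a", "b", "c"]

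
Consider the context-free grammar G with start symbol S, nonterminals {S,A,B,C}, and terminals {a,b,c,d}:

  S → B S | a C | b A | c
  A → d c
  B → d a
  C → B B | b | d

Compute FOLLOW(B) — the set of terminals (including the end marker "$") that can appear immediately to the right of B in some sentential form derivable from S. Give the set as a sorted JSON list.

FIRST sets, iterate to fixpoint:
iter 1:
  A via A→d c: +{d}
  B via B→d a: +{d}
  C via C→B B: +{d}
  C via C→b: +{b}
  S via S→B S: +{d}
  S via S→a C: +{a}
  S via S→b A: +{b}
  S via S→c: +{c}
  S: {a,b,c,d}  A: {d}  B: {d}  C: {b,d}
iter 2: (stable)
  S: {a,b,c,d}  A: {d}  B: {d}  C: {b,d}

FOLLOW sets:
initialize: $ ∈ FOLLOW(S)
[1]
  C→B B: FOLLOW(B) ⊇ FIRST(B) = {d}; new: +{d}
  S→B S: FOLLOW(B) ⊇ FIRST(S) = {a,b,c,d}; new: +{a,b,c}
  S→a C: FOLLOW(C) ⊇ FOLLOW(S) ⊇ {$}; new: +{$}
  S→b A: FOLLOW(A) ⊇ FOLLOW(S) ⊇ {$}; new: +{$}
  FOLLOW(S)={$}  FOLLOW(A)={$}  FOLLOW(B)={a,b,c,d}  FOLLOW(C)={$}
[2]
  C→B B: FOLLOW(B) ⊇ FOLLOW(C) ⊇ {$}; new: +{$}
  FOLLOW(S)={$}  FOLLOW(A)={$}  FOLLOW(B)={$,a,b,c,d}  FOLLOW(C)={$}
[3] done
  FOLLOW(S)={$}  FOLLOW(A)={$}  FOLLOW(B)={$,a,b,c,d}  FOLLOW(C)={$}

FOLLOW(B) = ["$", "a", "b", "c", "d"]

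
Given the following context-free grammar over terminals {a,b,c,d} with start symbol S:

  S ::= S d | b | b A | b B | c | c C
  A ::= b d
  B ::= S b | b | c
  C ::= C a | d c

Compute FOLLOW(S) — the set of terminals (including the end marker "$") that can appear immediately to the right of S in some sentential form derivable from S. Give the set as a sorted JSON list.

Compute FIRST by fixpoint:
iter 1:
  A via A→b d: +{b}
  B via B→b: +{b}
  B via B→c: +{c}
  C via C→d c: +{d}
  S via S→b: +{b}
  S via S→c: +{c}
  FIRST[S]={b,c}  FIRST[A]={b}  FIRST[B]={b,c}  FIRST[C]={d}
iter 2: — fixpoint
  FIRST[S]={b,c}  FIRST[A]={b}  FIRST[B]={b,c}  FIRST[C]={d}

FOLLOW iteration:
initialize: $ ∈ FOLLOW(S)
iter 1:
  B→S b: FOLLOW(S) ⊇ FIRST(b) = {b}; new: +{b}
  C→C a: FOLLOW(C) ⊇ FIRST(a) = {a}; new: +{a}
  S→S d: FOLLOW(S) ⊇ FIRST(d) = {d}; new: +{d}
  S→b A: FOLLOW(A) ⊇ FOLLOW(S) ⊇ {$,b,d}; new: +{$,b,d}
  S→b B: FOLLOW(B) ⊇ FOLLOW(S) ⊇ {$,b,d}; new: +{$,b,d}
  S→c C: FOLLOW(C) ⊇ FOLLOW(S) ⊇ {$,b,d}; new: +{$,b,d}
  S: {$,b,d}  A: {$,b,d}  B: {$,b,d}  C: {$,a,b,d}
iter 2: (stable)
  S: {$,b,d}  A: {$,b,d}  B: {$,b,d}  C: {$,a,b,d}

FOLLOW(S) = ["$", "b", "d"]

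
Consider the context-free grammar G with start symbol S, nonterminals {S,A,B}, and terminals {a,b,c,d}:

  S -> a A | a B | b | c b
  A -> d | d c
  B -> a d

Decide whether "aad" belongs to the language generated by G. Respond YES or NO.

CNF form of G:
  S -> T1 T3 | T2 A | T2 B | b
  A -> T0 T1 | d
  B -> T2 T0
  T0 -> d
  T1 -> c
  T2 -> a
  T3 -> b

Fill CYK table bottom-up:
  cell(0,0) a: {T2}  orig:{}
  cell(1,1) a: {T2}  orig:{}
  cell(2,2) d: {A,T0}  orig:{A}
  cell(0,1) aa: ∅
  cell(1,2) ad: {B,S}
  cell(0,2) aad: {S}

S ∈ T[0,2] ⇒ YES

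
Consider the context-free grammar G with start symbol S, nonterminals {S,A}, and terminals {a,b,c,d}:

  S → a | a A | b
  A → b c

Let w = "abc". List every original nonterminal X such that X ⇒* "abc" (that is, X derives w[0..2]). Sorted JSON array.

Convert to CNF:
  S -> T2 A | a | b
  A -> T0 T1
  T0 -> b
  T1 -> c
  T2 -> a

CYK fill (cells [i..j] with 0 ≤ i ≤ j ≤ 2 only):
  cell(0,0) a: {S,T2}  orig:{S}
  cell(1,1) b: {S,T0}  orig:{S}
  cell(2,2) c: {T1}  orig:{}
  cell(0,1) ab: ∅
  cell(1,2) bc: {A}
  cell(0,2) abc: {S}

Original NTs in T[0,2] deriving "abc": ["S"]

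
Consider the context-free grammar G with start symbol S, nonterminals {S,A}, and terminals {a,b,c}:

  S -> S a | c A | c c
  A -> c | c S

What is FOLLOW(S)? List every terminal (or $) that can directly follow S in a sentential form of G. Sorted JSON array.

Compute FIRST by fixpoint:
iter 1:
  A via A→c: +{c}
  S via S→c A: +{c}
  S: {c}  A: {c}
iter 2: done
  S: {c}  A: {c}

FOLLOW sets:
initialize: $ ∈ FOLLOW(S)
iter 1:
  S→S a: FOLLOW(S) ⊇ FIRST(a) = {a}; new: +{a}
  S→c A: FOLLOW(A) ⊇ FOLLOW(S) ⊇ {$,a}; new: +{$,a}
  S: {$,a}  A: {$,a}
iter 2: (no change)
  S: {$,a}  A: {$,a}

FOLLOW(S) = ["$", "a"]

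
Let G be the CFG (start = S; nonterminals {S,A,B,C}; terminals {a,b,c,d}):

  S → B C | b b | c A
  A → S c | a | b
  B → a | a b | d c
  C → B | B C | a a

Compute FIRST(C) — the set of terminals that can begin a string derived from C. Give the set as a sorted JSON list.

FIRST iteration:
pass 1:
  A via A→a: +{a}
  A via A→b: +{b}
  B via B→a: +{a}
  B via B→d c: +{d}
  C via C→B: +{a,d}
  S via S→B C: +{a,d}
  S via S→b b: +{b}
  S via S→c A: +{c}
  FIRST(S)={a,b,c,d}  FIRST(A)={a,b}  FIRST(B)={a,d}  FIRST(C)={a,d}
pass 2:
  A via A→S c: +{c,d}
  FIRST(S)={a,b,c,d}  FIRST(A)={a,b,c,d}  FIRST(B)={a,d}  FIRST(C)={a,d}
pass 3: (no change)
  FIRST(S)={a,b,c,d}  FIRST(A)={a,b,c,d}  FIRST(B)={a,d}  FIRST(C)={a,d}

FIRST(C) = ["a", "d"]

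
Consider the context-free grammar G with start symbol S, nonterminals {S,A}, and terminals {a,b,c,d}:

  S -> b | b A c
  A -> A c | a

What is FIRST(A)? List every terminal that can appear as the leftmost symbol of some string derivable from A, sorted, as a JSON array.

Compute FIRST by fixpoint:
iter 1:
  A via A→a: +{a}
  S via S→b: +{b}
  S: {b}  A: {a}
iter 2: done
  S: {b}  A: {a}

FIRST(A) = ["a"]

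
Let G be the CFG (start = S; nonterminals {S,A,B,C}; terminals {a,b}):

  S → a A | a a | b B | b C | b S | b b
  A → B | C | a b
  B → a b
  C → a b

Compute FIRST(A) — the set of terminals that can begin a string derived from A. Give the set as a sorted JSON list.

Compute FIRST by fixpoint:
round 1:
  A via A→a b: +{a}
  B via B→a b: +{a}
  C via C→a b: +{a}
  S via S→a A: +{a}
  S via S→b B: +{b}
  S: {a,b}  A: {a}  B: {a}  C: {a}
round 2: done
  S: {a,b}  A: {a}  B: {a}  C: {a}

FIRST(A) = ["a"]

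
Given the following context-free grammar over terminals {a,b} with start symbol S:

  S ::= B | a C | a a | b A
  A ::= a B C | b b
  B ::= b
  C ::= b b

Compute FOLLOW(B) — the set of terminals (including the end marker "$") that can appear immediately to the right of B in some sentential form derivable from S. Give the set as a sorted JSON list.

FIRST sets, iterate to fixpoint:
pass 1:
  A via A→a B C: +{a}
  A via A→b b: +{b}
  B via B→b: +{b}
  C via C→b b: +{b}
  S via S→B: +{b}
  S via S→a C: +{a}
  FIRST[S]={a,b}  FIRST[A]={a,b}  FIRST[B]={b}  FIRST[C]={b}
pass 2: done
  FIRST[S]={a,b}  FIRST[A]={a,b}  FIRST[B]={b}  FIRST[C]={b}

FOLLOW iteration:
FOLLOW(S) := {$}
round 1:
  A→a B C: FOLLOW(B) ⊇ FIRST(C) = {b}; new: +{b}
  S→B: FOLLOW(B) ⊇ FOLLOW(S) ⊇ {$}; new: +{$}
  S→a C: FOLLOW(C) ⊇ FOLLOW(S) ⊇ {$}; new: +{$}
  S→b A: FOLLOW(A) ⊇ FOLLOW(S) ⊇ {$}; new: +{$}
  FOLLOW[S]={$}  FOLLOW[A]={$}  FOLLOW[B]={$,b}  FOLLOW[C]={$}
round 2: (stable)
  FOLLOW[S]={$}  FOLLOW[A]={$}  FOLLOW[B]={$,b}  FOLLOW[C]={$}

FOLLOW(B) = ["$", "b"]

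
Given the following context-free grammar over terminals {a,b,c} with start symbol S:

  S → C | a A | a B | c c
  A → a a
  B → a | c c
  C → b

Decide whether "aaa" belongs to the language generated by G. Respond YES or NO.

CNF form of G:
  S -> T0 A | T0 B | T1 T1 | b
  A -> T0 T0
  B -> T1 T1 | a
  C -> b
  T0 -> a
  T1 -> c

CYK fill:
  T[0,0] 'a' = {B,T0}  orig:{B}
  T[1,1] 'a' = {B,T0}  orig:{B}
  T[2,2] 'a' = {B,T0}  orig:{B}
  T[0,1] 'aa' = {A,S}
  T[1,2] 'aa' = {A,S}
  T[0,2] 'aaa' = {S}

S ∈ T[0,2] ⇒ YES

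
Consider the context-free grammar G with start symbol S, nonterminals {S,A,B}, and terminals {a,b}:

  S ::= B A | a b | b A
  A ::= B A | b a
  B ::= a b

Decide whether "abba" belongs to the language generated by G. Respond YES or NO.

CNF form of G:
  S -> B A | T0 A | T1 T0
  A -> B A | T0 T1
  B -> T1 T0
  T0 -> b
  T1 -> a

CYK fill:
  cell(0,0) a: {T1}  orig:{}
  cell(1,1) b: {T0}  orig:{}
  cell(2,2) b: {T0}  orig:{}
  cell(3,3) a: {T1}  orig:{}
  cell(0,1) ab: {B,S}
  cell(1,2) bb: ∅
  cell(2,3) ba: {A}
  cell(0,2) abb: ∅
  cell(1,3) bba: {S}
  cell(0,3) abba: {A,S}

S ∈ T[0,3] ⇒ YES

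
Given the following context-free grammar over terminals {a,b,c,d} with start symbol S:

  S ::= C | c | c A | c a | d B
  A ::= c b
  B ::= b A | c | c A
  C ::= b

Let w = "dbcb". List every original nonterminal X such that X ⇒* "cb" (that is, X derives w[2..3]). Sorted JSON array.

CNF form of G:
  S -> T0 A | T0 T2 | T3 B | b | c
  A -> T0 T1
  B -> T0 A | T1 A | c
  C -> b
  T0 -> c
  T1 -> b
  T2 -> a
  T3 -> d

CYK table (by increasing span) (cells [i..j] with 2 ≤ i ≤ j ≤ 3 only):
  [2..2]={B,S,T0}  "c"  orig:{B,S}
  [3..3]={C,S,T1}  "b"  orig:{C,S}
  [2..3]={A}  "cb"

Original NTs in T[2,3] deriving "cb": ["A"]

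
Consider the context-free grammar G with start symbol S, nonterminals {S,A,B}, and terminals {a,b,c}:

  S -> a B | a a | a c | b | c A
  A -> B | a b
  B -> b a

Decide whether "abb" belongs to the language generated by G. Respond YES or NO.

CNF form of G:
  S -> T0 B | T0 T0 | T0 T2 | T2 A | b
  A -> T0 T1 | T1 T0
  B -> T1 T0
  T0 -> a
  T1 -> b
  T2 -> c

CYK table (by increasing span):
  T[0,0] 'a' = {T0}  orig:{}
  T[1,1] 'b' = {S,T1}  orig:{S}
  T[2,2] 'b' = {S,T1}  orig:{S}
  T[0,1] 'ab' = {A}
  T[1,2] 'bb' = ∅
  T[0,2] 'abb' = ∅

S ∉ T[0,2] ⇒ NO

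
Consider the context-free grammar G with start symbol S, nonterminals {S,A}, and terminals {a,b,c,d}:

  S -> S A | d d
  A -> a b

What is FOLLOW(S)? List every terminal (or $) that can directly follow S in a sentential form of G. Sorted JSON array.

FIRST sets, iterate to fixpoint:
pass 1:
  A via A→a b: +{a}
  S via S→d d: +{d}
  FIRST[S]={d}  FIRST[A]={a}
pass 2: (no change)
  FIRST[S]={d}  FIRST[A]={a}

FOLLOW iteration:
initialize: $ ∈ FOLLOW(S)
round 1:
  S→S A: FOLLOW(S) ⊇ FIRST(A) = {a}; new: +{a}
  S→S A: FOLLOW(A) ⊇ FOLLOW(S) ⊇ {$,a}; new: +{$,a}
  S: {$,a}  A: {$,a}
round 2: (stable)
  S: {$,a}  A: {$,a}

FOLLOW(S) = ["$", "a"]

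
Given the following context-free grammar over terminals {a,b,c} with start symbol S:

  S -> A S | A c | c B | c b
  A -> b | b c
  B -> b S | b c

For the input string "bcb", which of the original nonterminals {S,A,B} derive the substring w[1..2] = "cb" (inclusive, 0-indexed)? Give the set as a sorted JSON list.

CNF form of G:
  S -> A S | A T1 | T1 B | T1 T0
  A -> T0 T1 | b
  B -> T0 S | T0 T1
  T0 -> b
  T1 -> c

CYK fill — only the sub-triangle for w[1..2]:
  T[1,1] 'c' = {T1}  orig:{}
  T[2,2] 'b' = {A,T0}  orig:{A}
  T[1,2] 'cb' = {S}

Original NTs in T[1,2] deriving "cb": ["S"]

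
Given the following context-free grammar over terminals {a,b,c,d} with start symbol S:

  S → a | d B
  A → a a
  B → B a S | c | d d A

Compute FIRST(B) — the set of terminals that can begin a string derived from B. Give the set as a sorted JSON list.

Compute FIRST by fixpoint:
round 1:
  A via A→a a: +{a}
  B via B→c: +{c}
  B via B→d d A: +{d}
  S via S→a: +{a}
  S via S→d B: +{d}
  FIRST[S]={a,d}  FIRST[A]={a}  FIRST[B]={c,d}
round 2: — fixpoint
  FIRST[S]={a,d}  FIRST[A]={a}  FIRST[B]={c,d}

FIRST(B) = ["c", "d"]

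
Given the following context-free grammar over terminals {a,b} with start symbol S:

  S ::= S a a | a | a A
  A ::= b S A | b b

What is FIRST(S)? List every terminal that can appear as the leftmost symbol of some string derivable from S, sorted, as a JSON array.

FIRST sets, iterate to fixpoint:
iter 1:
  A via A→b S A: +{b}
  S via S→a: +{a}
  FIRST[S]={a}  FIRST[A]={b}
iter 2: (no change)
  FIRST[S]={a}  FIRST[A]={b}

FIRST(S) = ["a"]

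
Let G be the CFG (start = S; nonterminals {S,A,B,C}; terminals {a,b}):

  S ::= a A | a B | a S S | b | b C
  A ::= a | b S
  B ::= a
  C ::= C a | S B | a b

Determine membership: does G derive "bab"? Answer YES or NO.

CNF form of G:
  S -> T0 C | T1 A | T1 B | T1 X2 | b
  A -> T0 S | a
  B -> a
  C -> C T1 | S B | T1 T0
  T0 -> b
  T1 -> a
  X2 -> S S

CYK table (by increasing span):
  [0..0]={S,T0}  "b"  orig:{S}
  [1..1]={A,B,T1}  "a"  orig:{A,B}
  [2..2]={S,T0}  "b"  orig:{S}
  [0..1]={C}  "ba"
  [1..2]={C}  "ab"
  [0..2]={S}  "bab"

S ∈ T[0,2] ⇒ YES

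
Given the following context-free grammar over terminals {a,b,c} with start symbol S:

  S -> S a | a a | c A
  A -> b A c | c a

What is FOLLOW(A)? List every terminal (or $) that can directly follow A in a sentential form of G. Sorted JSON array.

Compute FIRST by fixpoint:
round 1:
  A via A→b A c: +{b}
  A via A→c a: +{c}
  S via S→a a: +{a}
  S via S→c A: +{c}
  FIRST(S)={a,c}  FIRST(A)={b,c}
round 2: (stable)
  FIRST(S)={a,c}  FIRST(A)={b,c}

FOLLOW iteration:
FOLLOW(S) := {$}
round 1:
  A→b A c: FOLLOW(A) ⊇ FIRST(c) = {c}; new: +{c}
  S→S a: FOLLOW(S) ⊇ FIRST(a) = {a}; new: +{a}
  S→c A: FOLLOW(A) ⊇ FOLLOW(S) ⊇ {$,a}; new: +{$,a}
  FOLLOW(S)={$,a}  FOLLOW(A)={$,a,c}
round 2: — fixpoint
  FOLLOW(S)={$,a}  FOLLOW(A)={$,a,c}

FOLLOW(A) = ["$", "a", "c"]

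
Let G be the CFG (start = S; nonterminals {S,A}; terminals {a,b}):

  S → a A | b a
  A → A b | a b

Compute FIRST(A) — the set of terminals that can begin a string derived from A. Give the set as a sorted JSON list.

Compute FIRST by fixpoint:
pass 1:
  A via A→a b: +{a}
  S via S→a A: +{a}
  S via S→b a: +{b}
  FIRST(S)={a,b}  FIRST(A)={a}
pass 2: (stable)
  FIRST(S)={a,b}  FIRST(A)={a}

FIRST(A) = ["a"]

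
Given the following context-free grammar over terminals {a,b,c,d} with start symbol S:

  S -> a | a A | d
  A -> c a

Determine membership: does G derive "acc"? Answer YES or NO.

CNF form of G:
  S -> T1 A | a | d
  A -> T0 T1
  T0 -> c
  T1 -> a

Fill CYK table bottom-up:
  [0..0]={S,T1}  "a"  orig:{S}
  [1..1]={T0}  "c"  orig:{}
  [2..2]={T0}  "c"  orig:{}
  [0..1]=∅  "ac"
  [1..2]=∅  "cc"
  [0..2]=∅  "acc"

S ∉ T[0,2] ⇒ NO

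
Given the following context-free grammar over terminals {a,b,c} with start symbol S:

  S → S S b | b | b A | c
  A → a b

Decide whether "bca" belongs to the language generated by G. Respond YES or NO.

Convert to CNF:
  S -> S X2 | T1 A | b | c
  A -> T0 T1
  T0 -> a
  T1 -> b
  X2 -> S T1

CYK table (by increasing span):
  T[0,0] 'b' = {S,T1}  orig:{S}
  T[1,1] 'c' = {S}
  T[2,2] 'a' = {T0}  orig:{}
  T[0,1] 'bc' = ∅
  T[1,2] 'ca' = ∅
  T[0,2] 'bca' = ∅

S ∉ T[0,2] ⇒ NO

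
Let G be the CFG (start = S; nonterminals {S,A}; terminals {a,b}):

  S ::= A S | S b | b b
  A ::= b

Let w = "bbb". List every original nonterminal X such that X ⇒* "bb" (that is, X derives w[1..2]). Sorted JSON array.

Convert to CNF:
  S -> A S | S T0 | T0 T0
  A -> b
  T0 -> b

Fill CYK table bottom-up, restricted to cells inside w[1..2]:
  T[1,1] 'b' = {A,T0}  orig:{A}
  T[2,2] 'b' = {A,T0}  orig:{A}
  T[1,2] 'bb' = {S}

Original NTs in T[1,2] deriving "bb": ["S"]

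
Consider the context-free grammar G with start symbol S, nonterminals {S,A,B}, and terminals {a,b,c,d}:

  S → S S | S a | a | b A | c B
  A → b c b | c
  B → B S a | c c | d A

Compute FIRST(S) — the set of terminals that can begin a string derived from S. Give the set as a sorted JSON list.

FIRST sets, iterate to fixpoint:
round 1:
  A via A→b c b: +{b}
  A via A→c: +{c}
  B via B→c c: +{c}
  B via B→d A: +{d}
  S via S→a: +{a}
  S via S→b A: +{b}
  S via S→c B: +{c}
  S: {a,b,c}  A: {b,c}  B: {c,d}
round 2: (no change)
  S: {a,b,c}  A: {b,c}  B: {c,d}

FIRST(S) = ["a", "b", "c"]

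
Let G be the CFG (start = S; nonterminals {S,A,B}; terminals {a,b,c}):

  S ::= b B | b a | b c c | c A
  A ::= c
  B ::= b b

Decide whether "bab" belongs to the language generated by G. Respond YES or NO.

CNF form of G:
  S -> T0 B | T0 T1 | T0 X3 | T2 A
  A -> c
  B -> T0 T0
  T0 -> b
  T1 -> a
  T2 -> c
  X3 -> T2 T2

Fill CYK table bottom-up:
  cell(0,0) b: {T0}  orig:{}
  cell(1,1) a: {T1}  orig:{}
  cell(2,2) b: {T0}  orig:{}
  cell(0,1) ba: {S}
  cell(1,2) ab: ∅
  cell(0,2) bab: ∅

S ∉ T[0,2] ⇒ NO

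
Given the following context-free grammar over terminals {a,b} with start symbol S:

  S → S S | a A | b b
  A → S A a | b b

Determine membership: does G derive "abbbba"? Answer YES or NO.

CNF form of G:
  S -> S S | T0 A | T1 T1
  A -> S X2 | T1 T1
  T0 -> a
  T1 -> b
  X2 -> A T0

CYK fill:
  T[0,0] 'a' = {T0}  orig:{}
  T[1,1] 'b' = {T1}  orig:{}
  T[2,2] 'b' = {T1}  orig:{}
  T[3,3] 'b' = {T1}  orig:{}
  T[4,4] 'b' = {T1}  orig:{}
  T[5,5] 'a' = {T0}  orig:{}
  T[0,1] 'ab' = ∅
  T[1,2] 'bb' = {A,S}
  T[2,3] 'bb' = {A,S}
  T[3,4] 'bb' = {A,S}
  T[4,5] 'ba' = ∅
  T[0,2] 'abb' = {S}
  T[1,3] 'bbb' = ∅
  T[2,4] 'bbb' = ∅
  T[3,5] 'bba' = {X2}  orig:{}
  T[0,3] 'abbb' = ∅
  T[1,4] 'bbbb' = {S}
  T[2,5] 'bbba' = ∅
  T[0,4] 'abbbb' = {S}
  T[1,5] 'bbbba' = {A}
  T[0,5] 'abbbba' = {A,S}

S ∈ T[0,5] ⇒ YES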